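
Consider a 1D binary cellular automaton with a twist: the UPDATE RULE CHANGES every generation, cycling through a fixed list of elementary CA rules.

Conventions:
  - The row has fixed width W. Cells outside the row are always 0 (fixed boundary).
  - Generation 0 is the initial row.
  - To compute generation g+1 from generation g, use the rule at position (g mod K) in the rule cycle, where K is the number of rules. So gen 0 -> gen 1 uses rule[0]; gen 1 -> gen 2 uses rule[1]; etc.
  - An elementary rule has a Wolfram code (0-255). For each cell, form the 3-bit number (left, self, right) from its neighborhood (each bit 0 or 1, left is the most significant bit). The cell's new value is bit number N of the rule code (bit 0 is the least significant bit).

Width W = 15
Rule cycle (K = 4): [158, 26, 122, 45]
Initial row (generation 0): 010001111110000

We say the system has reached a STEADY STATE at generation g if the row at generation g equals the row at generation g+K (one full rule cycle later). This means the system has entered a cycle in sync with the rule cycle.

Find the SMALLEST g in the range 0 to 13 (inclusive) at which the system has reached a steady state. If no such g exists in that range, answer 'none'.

Gen 0: 010001111110000
Gen 1 (rule 158): 111011111101000
Gen 2 (rule 26): 100010000000100
Gen 3 (rule 122): 010101000001010
Gen 4 (rule 45): 011111011101110
Gen 5 (rule 158): 111110011001101
Gen 6 (rule 26): 100001110111000
Gen 7 (rule 122): 010011011101100
Gen 8 (rule 45): 010010110011001
Gen 9 (rule 158): 111110101110111
Gen 10 (rule 26): 100000001000100
Gen 11 (rule 122): 010000010101010
Gen 12 (rule 45): 010111011111110
Gen 13 (rule 158): 110110011111101
Gen 14 (rule 26): 100101110000000
Gen 15 (rule 122): 011011011000000
Gen 16 (rule 45): 010110110011111
Gen 17 (rule 158): 110100101111110

Answer: none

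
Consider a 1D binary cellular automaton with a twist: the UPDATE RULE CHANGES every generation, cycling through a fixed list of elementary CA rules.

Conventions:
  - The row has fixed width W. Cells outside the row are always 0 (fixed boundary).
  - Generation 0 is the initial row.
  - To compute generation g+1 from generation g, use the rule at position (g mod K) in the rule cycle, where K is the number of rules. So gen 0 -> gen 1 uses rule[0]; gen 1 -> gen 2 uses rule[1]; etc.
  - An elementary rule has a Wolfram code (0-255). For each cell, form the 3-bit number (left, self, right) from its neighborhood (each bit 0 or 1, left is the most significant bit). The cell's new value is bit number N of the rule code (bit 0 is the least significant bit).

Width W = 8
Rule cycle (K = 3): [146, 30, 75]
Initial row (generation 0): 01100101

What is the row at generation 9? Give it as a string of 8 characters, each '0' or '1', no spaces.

Gen 0: 01100101
Gen 1 (rule 146): 10011000
Gen 2 (rule 30): 11110100
Gen 3 (rule 75): 10010001
Gen 4 (rule 146): 01101010
Gen 5 (rule 30): 11001011
Gen 6 (rule 75): 11010011
Gen 7 (rule 146): 00001100
Gen 8 (rule 30): 00011010
Gen 9 (rule 75): 11111000

Answer: 11111000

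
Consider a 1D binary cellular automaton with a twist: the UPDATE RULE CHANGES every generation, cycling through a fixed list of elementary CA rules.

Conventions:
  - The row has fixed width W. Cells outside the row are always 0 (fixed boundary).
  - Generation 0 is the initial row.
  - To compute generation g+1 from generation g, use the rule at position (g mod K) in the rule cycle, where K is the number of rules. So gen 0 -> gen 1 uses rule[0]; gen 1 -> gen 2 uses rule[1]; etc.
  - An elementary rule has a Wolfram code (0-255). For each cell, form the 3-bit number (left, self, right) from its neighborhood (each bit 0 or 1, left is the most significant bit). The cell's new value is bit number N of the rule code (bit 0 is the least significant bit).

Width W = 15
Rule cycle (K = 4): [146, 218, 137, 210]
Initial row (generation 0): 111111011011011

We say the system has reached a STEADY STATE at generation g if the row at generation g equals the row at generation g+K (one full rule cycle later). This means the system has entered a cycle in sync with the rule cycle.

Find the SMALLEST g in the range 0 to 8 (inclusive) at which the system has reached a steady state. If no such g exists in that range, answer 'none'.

Gen 0: 111111011011011
Gen 1 (rule 146): 011110000000000
Gen 2 (rule 218): 111111000000000
Gen 3 (rule 137): 111110011111111
Gen 4 (rule 210): 011111101111111
Gen 5 (rule 146): 101111000111110
Gen 6 (rule 218): 001111101111111
Gen 7 (rule 137): 101111001111110
Gen 8 (rule 210): 000111110111111
Gen 9 (rule 146): 001011100011110
Gen 10 (rule 218): 010011110111111
Gen 11 (rule 137): 000011100111110
Gen 12 (rule 210): 000101111011111

Answer: none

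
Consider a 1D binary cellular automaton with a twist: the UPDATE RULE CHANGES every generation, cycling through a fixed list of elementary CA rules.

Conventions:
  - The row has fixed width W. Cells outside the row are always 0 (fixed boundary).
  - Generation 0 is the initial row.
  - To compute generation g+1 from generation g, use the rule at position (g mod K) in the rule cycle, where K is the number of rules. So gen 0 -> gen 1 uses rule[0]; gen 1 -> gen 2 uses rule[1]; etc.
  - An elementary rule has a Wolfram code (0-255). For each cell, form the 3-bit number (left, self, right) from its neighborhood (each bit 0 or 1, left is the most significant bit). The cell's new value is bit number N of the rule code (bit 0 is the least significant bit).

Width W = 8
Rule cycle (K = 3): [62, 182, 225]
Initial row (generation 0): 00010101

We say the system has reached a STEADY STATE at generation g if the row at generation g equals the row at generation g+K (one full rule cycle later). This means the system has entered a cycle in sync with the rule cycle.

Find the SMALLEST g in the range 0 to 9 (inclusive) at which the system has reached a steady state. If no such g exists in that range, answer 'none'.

Gen 0: 00010101
Gen 1 (rule 62): 00111111
Gen 2 (rule 182): 01011110
Gen 3 (rule 225): 00101110
Gen 4 (rule 62): 01111001
Gen 5 (rule 182): 10110111
Gen 6 (rule 225): 01011011
Gen 7 (rule 62): 11110110
Gen 8 (rule 182): 01101001
Gen 9 (rule 225): 00110000
Gen 10 (rule 62): 01101000
Gen 11 (rule 182): 10011100
Gen 12 (rule 225): 00001101

Answer: none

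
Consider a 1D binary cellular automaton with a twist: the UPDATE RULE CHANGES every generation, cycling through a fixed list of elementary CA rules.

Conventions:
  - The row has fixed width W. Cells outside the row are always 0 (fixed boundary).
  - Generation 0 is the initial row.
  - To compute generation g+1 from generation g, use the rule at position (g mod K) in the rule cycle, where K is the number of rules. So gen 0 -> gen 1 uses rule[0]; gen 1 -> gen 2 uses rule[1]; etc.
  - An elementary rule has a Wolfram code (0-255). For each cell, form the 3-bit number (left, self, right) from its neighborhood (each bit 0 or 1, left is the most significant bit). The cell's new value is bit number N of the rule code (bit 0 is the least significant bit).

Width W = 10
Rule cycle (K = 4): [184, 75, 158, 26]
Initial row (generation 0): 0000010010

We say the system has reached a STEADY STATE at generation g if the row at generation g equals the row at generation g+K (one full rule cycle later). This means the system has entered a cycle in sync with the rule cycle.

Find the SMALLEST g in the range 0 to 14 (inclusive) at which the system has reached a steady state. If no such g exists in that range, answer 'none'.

Gen 0: 0000010010
Gen 1 (rule 184): 0000001001
Gen 2 (rule 75): 1111110010
Gen 3 (rule 158): 1111101111
Gen 4 (rule 26): 1000001000
Gen 5 (rule 184): 0100000100
Gen 6 (rule 75): 1001111001
Gen 7 (rule 158): 1111110111
Gen 8 (rule 26): 1000000100
Gen 9 (rule 184): 0100000010
Gen 10 (rule 75): 1001111100
Gen 11 (rule 158): 1111111010
Gen 12 (rule 26): 1000000001
Gen 13 (rule 184): 0100000000
Gen 14 (rule 75): 1001111111
Gen 15 (rule 158): 1111111110
Gen 16 (rule 26): 1000000001
Gen 17 (rule 184): 0100000000
Gen 18 (rule 75): 1001111111

Answer: 12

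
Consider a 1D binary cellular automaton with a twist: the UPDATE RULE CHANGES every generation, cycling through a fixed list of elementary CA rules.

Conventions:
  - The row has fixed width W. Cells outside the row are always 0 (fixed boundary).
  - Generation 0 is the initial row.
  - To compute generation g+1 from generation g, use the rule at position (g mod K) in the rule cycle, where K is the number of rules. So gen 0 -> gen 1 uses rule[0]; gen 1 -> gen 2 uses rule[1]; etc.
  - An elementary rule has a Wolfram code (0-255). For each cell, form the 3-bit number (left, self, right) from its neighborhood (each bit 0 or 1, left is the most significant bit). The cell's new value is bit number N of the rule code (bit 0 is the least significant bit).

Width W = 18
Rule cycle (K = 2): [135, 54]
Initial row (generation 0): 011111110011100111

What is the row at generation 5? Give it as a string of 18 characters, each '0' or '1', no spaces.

Gen 0: 011111110011100111
Gen 1 (rule 135): 101111100101001010
Gen 2 (rule 54): 110000011111111111
Gen 3 (rule 135): 000111101111111110
Gen 4 (rule 54): 001000010000000001
Gen 5 (rule 135): 111011110111111111

Answer: 111011110111111111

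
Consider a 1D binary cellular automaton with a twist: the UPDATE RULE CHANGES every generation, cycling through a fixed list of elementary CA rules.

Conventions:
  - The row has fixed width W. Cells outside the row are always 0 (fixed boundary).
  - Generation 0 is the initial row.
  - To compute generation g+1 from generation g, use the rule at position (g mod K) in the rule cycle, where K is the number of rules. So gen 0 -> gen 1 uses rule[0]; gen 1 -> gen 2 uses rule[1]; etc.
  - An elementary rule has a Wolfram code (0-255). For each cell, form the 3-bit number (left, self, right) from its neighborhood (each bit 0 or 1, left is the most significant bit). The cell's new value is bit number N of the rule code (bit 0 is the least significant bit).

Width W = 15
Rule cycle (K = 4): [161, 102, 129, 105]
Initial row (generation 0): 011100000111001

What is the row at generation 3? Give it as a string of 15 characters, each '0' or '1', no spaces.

Gen 0: 011100000111001
Gen 1 (rule 161): 001001110010000
Gen 2 (rule 102): 011010010110000
Gen 3 (rule 129): 000000000000111

Answer: 000000000000111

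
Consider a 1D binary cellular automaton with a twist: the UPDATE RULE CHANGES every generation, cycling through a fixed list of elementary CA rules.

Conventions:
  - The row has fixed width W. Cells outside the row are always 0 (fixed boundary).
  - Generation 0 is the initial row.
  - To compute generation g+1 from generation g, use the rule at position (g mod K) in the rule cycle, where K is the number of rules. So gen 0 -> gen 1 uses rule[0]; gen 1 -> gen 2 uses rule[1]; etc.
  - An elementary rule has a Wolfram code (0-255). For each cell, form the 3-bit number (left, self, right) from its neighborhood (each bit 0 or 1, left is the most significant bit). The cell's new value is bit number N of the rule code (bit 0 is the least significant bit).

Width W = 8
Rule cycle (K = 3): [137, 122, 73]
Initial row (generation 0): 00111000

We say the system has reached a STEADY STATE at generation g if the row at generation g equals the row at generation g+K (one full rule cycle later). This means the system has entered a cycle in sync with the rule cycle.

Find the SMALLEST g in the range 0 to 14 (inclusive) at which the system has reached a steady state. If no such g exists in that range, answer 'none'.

Gen 0: 00111000
Gen 1 (rule 137): 10110011
Gen 2 (rule 122): 01111111
Gen 3 (rule 73): 01000001
Gen 4 (rule 137): 00011100
Gen 5 (rule 122): 00110110
Gen 6 (rule 73): 10110110
Gen 7 (rule 137): 00100100
Gen 8 (rule 122): 01011010
Gen 9 (rule 73): 00011000
Gen 10 (rule 137): 11010011
Gen 11 (rule 122): 11101111
Gen 12 (rule 73): 10101001
Gen 13 (rule 137): 00000000
Gen 14 (rule 122): 00000000
Gen 15 (rule 73): 11111111
Gen 16 (rule 137): 11111110
Gen 17 (rule 122): 10000011

Answer: none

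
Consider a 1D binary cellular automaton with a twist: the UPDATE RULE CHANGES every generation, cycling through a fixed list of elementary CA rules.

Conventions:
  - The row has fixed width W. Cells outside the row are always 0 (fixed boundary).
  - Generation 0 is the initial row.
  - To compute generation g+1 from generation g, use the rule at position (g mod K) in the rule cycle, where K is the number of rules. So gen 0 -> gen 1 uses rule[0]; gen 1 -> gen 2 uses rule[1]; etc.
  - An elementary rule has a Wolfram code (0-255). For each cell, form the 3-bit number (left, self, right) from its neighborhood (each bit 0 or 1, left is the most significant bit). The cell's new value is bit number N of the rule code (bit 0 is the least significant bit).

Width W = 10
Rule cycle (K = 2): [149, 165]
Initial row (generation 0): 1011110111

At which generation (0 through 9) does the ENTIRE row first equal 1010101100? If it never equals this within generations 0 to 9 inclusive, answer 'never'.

Gen 0: 1011110111
Gen 1 (rule 149): 1001100010
Gen 2 (rule 165): 1000001010
Gen 3 (rule 149): 1111101011
Gen 4 (rule 165): 0111011100
Gen 5 (rule 149): 0010001011
Gen 6 (rule 165): 1010101100
Gen 7 (rule 149): 1010100011
Gen 8 (rule 165): 1111101000
Gen 9 (rule 149): 0111001111

Answer: 6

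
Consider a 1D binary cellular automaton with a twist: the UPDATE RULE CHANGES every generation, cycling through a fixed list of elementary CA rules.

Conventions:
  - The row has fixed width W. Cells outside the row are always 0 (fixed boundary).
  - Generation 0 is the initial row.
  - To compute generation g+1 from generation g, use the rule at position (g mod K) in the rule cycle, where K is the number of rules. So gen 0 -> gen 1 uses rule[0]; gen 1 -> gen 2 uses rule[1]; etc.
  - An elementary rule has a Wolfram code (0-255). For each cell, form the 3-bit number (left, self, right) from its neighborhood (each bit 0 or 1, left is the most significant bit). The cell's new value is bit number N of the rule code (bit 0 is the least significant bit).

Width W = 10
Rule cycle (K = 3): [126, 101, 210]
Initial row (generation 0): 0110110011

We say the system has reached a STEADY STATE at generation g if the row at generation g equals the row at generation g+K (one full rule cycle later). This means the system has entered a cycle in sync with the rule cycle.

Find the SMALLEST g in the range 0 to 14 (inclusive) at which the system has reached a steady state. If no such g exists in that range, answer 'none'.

Gen 0: 0110110011
Gen 1 (rule 126): 1111111111
Gen 2 (rule 101): 0000000001
Gen 3 (rule 210): 0000000010
Gen 4 (rule 126): 0000000111
Gen 5 (rule 101): 1111110001
Gen 6 (rule 210): 0111111010
Gen 7 (rule 126): 1100001111
Gen 8 (rule 101): 0101100001
Gen 9 (rule 210): 1000110010
Gen 10 (rule 126): 1101111111
Gen 11 (rule 101): 0110000001
Gen 12 (rule 210): 1011000010
Gen 13 (rule 126): 1111100111
Gen 14 (rule 101): 0000100001
Gen 15 (rule 210): 0001010010
Gen 16 (rule 126): 0011111111
Gen 17 (rule 101): 1000000001

Answer: none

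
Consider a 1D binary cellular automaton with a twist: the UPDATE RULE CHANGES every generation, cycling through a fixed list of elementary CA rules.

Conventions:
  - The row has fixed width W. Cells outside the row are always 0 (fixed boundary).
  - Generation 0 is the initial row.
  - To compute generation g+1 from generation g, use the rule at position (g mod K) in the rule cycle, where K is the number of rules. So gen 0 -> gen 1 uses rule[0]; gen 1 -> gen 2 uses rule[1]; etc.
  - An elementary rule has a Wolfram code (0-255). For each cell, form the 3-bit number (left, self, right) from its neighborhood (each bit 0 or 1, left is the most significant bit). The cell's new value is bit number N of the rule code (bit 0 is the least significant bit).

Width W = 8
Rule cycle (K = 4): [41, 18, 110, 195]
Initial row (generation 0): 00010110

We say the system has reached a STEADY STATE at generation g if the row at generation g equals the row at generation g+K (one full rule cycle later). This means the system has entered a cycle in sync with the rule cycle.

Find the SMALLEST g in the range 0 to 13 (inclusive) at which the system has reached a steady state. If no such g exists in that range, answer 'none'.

Gen 0: 00010110
Gen 1 (rule 41): 11001100
Gen 2 (rule 18): 00110010
Gen 3 (rule 110): 01110110
Gen 4 (rule 195): 10110010
Gen 5 (rule 41): 01100000
Gen 6 (rule 18): 10010000
Gen 7 (rule 110): 10110000
Gen 8 (rule 195): 00010111
Gen 9 (rule 41): 11001100
Gen 10 (rule 18): 00110010
Gen 11 (rule 110): 01110110
Gen 12 (rule 195): 10110010
Gen 13 (rule 41): 01100000
Gen 14 (rule 18): 10010000
Gen 15 (rule 110): 10110000
Gen 16 (rule 195): 00010111
Gen 17 (rule 41): 11001100

Answer: none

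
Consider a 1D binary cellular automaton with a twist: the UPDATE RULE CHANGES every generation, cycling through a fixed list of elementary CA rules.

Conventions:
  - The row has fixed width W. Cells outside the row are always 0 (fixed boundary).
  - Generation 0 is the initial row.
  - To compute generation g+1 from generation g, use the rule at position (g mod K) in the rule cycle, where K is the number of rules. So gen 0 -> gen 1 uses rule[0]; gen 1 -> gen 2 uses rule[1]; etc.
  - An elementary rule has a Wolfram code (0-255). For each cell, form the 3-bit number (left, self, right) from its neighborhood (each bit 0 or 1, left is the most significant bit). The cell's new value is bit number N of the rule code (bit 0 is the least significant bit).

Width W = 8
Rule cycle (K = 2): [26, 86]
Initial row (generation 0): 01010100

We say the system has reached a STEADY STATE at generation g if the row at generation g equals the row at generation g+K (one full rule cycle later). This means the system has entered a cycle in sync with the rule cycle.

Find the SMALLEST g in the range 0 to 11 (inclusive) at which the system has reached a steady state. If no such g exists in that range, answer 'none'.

Gen 0: 01010100
Gen 1 (rule 26): 10000010
Gen 2 (rule 86): 11000111
Gen 3 (rule 26): 10101100
Gen 4 (rule 86): 10100110
Gen 5 (rule 26): 00011101
Gen 6 (rule 86): 00100101
Gen 7 (rule 26): 01011000
Gen 8 (rule 86): 11001100
Gen 9 (rule 26): 10111010
Gen 10 (rule 86): 10001011
Gen 11 (rule 26): 01010010
Gen 12 (rule 86): 11011111
Gen 13 (rule 26): 10010000

Answer: none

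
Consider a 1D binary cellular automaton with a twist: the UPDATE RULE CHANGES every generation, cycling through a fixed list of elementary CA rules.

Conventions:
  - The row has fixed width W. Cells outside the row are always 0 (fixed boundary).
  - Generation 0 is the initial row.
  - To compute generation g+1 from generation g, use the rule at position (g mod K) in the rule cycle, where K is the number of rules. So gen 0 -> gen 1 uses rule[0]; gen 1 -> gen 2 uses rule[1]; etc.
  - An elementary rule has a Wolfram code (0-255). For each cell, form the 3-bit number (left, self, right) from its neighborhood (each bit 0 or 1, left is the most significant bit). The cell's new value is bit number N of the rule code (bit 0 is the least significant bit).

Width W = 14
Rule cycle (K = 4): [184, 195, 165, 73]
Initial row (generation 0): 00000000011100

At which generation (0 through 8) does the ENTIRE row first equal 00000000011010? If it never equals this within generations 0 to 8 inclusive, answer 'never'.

Gen 0: 00000000011100
Gen 1 (rule 184): 00000000011010
Gen 2 (rule 195): 11111111101000
Gen 3 (rule 165): 01111111011011
Gen 4 (rule 73): 01000001011011
Gen 5 (rule 184): 00100000110110
Gen 6 (rule 195): 11001111010010
Gen 7 (rule 165): 00000110110010
Gen 8 (rule 73): 11110110110000

Answer: 1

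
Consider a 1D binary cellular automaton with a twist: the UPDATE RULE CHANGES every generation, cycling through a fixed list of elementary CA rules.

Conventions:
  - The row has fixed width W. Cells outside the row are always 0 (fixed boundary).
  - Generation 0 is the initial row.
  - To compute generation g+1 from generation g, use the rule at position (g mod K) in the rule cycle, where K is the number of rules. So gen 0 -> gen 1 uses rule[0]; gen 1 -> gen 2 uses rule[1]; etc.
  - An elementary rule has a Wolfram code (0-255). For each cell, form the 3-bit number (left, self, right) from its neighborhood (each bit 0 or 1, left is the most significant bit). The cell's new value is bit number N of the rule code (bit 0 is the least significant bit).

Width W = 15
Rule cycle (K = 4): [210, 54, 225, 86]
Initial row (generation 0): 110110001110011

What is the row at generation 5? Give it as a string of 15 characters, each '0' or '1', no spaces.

Answer: 011010000110111

Derivation:
Gen 0: 110110001110011
Gen 1 (rule 210): 010011010111101
Gen 2 (rule 54): 111100111000011
Gen 3 (rule 225): 011100011011001
Gen 4 (rule 86): 100110101001111
Gen 5 (rule 210): 011010000110111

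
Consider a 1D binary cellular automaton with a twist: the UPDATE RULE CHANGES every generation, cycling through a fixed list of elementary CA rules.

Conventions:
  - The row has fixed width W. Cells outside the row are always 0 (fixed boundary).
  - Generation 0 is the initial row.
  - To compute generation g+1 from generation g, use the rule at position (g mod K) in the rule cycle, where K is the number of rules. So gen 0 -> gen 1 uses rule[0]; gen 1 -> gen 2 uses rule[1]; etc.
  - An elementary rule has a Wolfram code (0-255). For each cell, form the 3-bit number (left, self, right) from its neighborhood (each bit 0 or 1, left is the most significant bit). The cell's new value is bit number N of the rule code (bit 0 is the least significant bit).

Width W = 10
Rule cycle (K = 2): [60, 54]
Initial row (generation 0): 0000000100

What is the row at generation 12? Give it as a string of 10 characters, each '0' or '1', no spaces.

Answer: 0100111000

Derivation:
Gen 0: 0000000100
Gen 1 (rule 60): 0000000110
Gen 2 (rule 54): 0000001001
Gen 3 (rule 60): 0000001101
Gen 4 (rule 54): 0000010011
Gen 5 (rule 60): 0000011010
Gen 6 (rule 54): 0000100111
Gen 7 (rule 60): 0000110100
Gen 8 (rule 54): 0001001110
Gen 9 (rule 60): 0001101001
Gen 10 (rule 54): 0010011111
Gen 11 (rule 60): 0011010000
Gen 12 (rule 54): 0100111000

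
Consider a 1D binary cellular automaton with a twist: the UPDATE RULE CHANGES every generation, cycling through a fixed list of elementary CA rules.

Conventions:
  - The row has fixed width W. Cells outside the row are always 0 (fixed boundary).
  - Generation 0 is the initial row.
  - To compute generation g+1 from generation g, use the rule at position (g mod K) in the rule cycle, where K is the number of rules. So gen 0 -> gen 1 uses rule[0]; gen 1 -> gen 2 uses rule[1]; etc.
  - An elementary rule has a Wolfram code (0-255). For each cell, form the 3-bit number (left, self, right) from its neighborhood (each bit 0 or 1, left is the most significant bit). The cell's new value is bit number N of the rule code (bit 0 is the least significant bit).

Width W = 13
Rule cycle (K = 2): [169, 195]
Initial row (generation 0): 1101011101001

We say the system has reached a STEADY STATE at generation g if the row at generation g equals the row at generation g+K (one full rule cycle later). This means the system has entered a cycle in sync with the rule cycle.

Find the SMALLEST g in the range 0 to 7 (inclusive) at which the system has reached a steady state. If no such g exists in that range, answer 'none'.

Answer: none

Derivation:
Gen 0: 1101011101001
Gen 1 (rule 169): 1010111010000
Gen 2 (rule 195): 0000011000111
Gen 3 (rule 169): 1111010010110
Gen 4 (rule 195): 0111000100010
Gen 5 (rule 169): 0110010001000
Gen 6 (rule 195): 1010100110011
Gen 7 (rule 169): 0101000100010
Gen 8 (rule 195): 1000011001100
Gen 9 (rule 169): 0011010001001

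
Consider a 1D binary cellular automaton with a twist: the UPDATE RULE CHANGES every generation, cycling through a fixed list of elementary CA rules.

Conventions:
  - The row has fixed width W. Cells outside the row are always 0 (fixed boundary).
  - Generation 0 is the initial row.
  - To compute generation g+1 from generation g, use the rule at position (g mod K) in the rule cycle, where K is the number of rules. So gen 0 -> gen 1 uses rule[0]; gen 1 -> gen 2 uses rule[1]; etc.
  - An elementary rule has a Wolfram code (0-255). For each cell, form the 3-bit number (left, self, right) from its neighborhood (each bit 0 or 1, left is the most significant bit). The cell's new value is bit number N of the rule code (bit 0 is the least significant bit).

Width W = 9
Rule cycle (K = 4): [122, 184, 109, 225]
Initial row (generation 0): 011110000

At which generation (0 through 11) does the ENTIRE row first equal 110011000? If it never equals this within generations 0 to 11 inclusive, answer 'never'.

Answer: 1

Derivation:
Gen 0: 011110000
Gen 1 (rule 122): 110011000
Gen 2 (rule 184): 101010100
Gen 3 (rule 109): 111111101
Gen 4 (rule 225): 011111110
Gen 5 (rule 122): 110000011
Gen 6 (rule 184): 101000010
Gen 7 (rule 109): 111011010
Gen 8 (rule 225): 011101100
Gen 9 (rule 122): 110111110
Gen 10 (rule 184): 101111101
Gen 11 (rule 109): 111000111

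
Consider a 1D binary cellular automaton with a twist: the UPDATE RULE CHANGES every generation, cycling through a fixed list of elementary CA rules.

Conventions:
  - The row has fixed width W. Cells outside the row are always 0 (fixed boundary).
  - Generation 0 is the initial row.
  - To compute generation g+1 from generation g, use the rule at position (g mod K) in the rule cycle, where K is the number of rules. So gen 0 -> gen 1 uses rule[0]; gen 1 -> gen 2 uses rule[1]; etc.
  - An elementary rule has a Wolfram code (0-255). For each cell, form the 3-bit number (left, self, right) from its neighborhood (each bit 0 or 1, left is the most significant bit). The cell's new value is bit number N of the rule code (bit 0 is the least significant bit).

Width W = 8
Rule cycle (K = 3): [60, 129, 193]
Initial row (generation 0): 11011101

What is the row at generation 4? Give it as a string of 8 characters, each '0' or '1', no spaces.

Answer: 10000000

Derivation:
Gen 0: 11011101
Gen 1 (rule 60): 10110011
Gen 2 (rule 129): 00000000
Gen 3 (rule 193): 11111111
Gen 4 (rule 60): 10000000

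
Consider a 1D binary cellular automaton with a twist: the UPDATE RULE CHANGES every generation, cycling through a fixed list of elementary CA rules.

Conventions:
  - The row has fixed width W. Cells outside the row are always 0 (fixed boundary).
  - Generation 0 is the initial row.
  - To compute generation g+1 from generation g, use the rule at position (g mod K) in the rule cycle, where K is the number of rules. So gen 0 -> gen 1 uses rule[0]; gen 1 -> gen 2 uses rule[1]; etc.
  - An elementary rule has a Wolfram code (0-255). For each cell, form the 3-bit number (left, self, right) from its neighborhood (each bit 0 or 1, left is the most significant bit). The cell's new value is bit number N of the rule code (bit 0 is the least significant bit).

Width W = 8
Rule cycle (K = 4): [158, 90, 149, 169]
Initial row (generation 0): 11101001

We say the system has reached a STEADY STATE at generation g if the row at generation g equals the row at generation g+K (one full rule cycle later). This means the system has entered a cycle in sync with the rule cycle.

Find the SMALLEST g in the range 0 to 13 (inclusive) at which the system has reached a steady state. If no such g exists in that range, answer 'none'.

Answer: none

Derivation:
Gen 0: 11101001
Gen 1 (rule 158): 11001111
Gen 2 (rule 90): 11111001
Gen 3 (rule 149): 01110101
Gen 4 (rule 169): 01101010
Gen 5 (rule 158): 11001011
Gen 6 (rule 90): 11110011
Gen 7 (rule 149): 01101000
Gen 8 (rule 169): 01010011
Gen 9 (rule 158): 11011110
Gen 10 (rule 90): 11010011
Gen 11 (rule 149): 00011000
Gen 12 (rule 169): 11010011
Gen 13 (rule 158): 10011110
Gen 14 (rule 90): 01110011
Gen 15 (rule 149): 00101000
Gen 16 (rule 169): 10010011
Gen 17 (rule 158): 11111110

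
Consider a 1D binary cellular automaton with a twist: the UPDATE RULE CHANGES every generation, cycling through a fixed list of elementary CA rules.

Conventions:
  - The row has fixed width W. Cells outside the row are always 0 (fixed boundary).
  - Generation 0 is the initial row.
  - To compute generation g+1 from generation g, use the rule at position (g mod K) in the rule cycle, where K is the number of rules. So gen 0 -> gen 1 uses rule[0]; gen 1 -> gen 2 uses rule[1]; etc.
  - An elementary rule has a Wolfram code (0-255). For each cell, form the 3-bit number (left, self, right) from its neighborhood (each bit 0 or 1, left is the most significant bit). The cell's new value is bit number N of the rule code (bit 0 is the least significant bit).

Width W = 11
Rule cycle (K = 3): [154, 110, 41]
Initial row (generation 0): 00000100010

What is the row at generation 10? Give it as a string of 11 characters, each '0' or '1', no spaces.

Answer: 10100110100

Derivation:
Gen 0: 00000100010
Gen 1 (rule 154): 00001010101
Gen 2 (rule 110): 00011111111
Gen 3 (rule 41): 11010000000
Gen 4 (rule 154): 10001000000
Gen 5 (rule 110): 10011000000
Gen 6 (rule 41): 00010011111
Gen 7 (rule 154): 00101111110
Gen 8 (rule 110): 01111000010
Gen 9 (rule 41): 01000011000
Gen 10 (rule 154): 10100110100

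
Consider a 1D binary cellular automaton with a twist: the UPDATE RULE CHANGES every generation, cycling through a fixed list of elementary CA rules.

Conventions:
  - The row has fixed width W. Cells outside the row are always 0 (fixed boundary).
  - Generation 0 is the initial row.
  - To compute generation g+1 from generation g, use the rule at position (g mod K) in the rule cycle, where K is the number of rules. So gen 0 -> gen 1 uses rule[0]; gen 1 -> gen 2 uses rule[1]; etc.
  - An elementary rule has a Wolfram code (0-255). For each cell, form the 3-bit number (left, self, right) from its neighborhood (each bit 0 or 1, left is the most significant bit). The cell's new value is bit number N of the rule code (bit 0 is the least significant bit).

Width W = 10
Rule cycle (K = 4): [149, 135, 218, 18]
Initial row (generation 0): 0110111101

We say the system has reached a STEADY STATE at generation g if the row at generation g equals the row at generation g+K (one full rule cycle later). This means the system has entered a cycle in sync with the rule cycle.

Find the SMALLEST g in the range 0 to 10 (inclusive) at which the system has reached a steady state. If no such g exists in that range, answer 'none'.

Gen 0: 0110111101
Gen 1 (rule 149): 0000011001
Gen 2 (rule 135): 1111100011
Gen 3 (rule 218): 1111110111
Gen 4 (rule 18): 0000000000
Gen 5 (rule 149): 1111111111
Gen 6 (rule 135): 0111111110
Gen 7 (rule 218): 1111111111
Gen 8 (rule 18): 0000000000
Gen 9 (rule 149): 1111111111
Gen 10 (rule 135): 0111111110
Gen 11 (rule 218): 1111111111
Gen 12 (rule 18): 0000000000
Gen 13 (rule 149): 1111111111
Gen 14 (rule 135): 0111111110

Answer: 4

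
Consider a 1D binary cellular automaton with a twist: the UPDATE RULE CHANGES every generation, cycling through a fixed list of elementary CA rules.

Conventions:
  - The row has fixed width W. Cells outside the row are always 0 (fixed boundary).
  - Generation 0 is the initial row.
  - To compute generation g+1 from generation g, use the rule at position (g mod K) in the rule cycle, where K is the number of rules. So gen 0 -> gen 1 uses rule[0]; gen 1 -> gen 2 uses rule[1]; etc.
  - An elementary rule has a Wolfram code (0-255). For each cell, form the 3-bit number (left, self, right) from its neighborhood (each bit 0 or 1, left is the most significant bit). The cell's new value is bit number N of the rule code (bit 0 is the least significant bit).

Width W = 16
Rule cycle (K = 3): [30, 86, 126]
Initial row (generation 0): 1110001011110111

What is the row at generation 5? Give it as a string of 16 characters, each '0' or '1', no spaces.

Gen 0: 1110001011110111
Gen 1 (rule 30): 1001011010000100
Gen 2 (rule 86): 1111001011001110
Gen 3 (rule 126): 1001111111111011
Gen 4 (rule 30): 1111000000000010
Gen 5 (rule 86): 0001100000000111

Answer: 0001100000000111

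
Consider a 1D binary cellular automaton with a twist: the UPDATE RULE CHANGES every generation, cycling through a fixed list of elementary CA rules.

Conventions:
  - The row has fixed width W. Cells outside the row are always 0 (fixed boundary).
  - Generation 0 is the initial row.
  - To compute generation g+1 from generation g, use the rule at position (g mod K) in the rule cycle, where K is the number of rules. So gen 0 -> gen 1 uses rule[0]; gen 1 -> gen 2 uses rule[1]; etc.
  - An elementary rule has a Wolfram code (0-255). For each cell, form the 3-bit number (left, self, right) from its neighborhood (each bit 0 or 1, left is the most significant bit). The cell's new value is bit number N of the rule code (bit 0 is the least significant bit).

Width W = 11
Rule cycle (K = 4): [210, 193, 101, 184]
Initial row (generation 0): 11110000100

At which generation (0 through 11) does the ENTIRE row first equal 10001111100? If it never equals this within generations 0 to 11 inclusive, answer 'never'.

Answer: never

Derivation:
Gen 0: 11110000100
Gen 1 (rule 210): 01111001010
Gen 2 (rule 193): 00111000000
Gen 3 (rule 101): 10001011111
Gen 4 (rule 184): 01000111110
Gen 5 (rule 210): 10101011111
Gen 6 (rule 193): 00000001111
Gen 7 (rule 101): 11111100001
Gen 8 (rule 184): 11111010000
Gen 9 (rule 210): 01111001000
Gen 10 (rule 193): 00111000011
Gen 11 (rule 101): 10001011001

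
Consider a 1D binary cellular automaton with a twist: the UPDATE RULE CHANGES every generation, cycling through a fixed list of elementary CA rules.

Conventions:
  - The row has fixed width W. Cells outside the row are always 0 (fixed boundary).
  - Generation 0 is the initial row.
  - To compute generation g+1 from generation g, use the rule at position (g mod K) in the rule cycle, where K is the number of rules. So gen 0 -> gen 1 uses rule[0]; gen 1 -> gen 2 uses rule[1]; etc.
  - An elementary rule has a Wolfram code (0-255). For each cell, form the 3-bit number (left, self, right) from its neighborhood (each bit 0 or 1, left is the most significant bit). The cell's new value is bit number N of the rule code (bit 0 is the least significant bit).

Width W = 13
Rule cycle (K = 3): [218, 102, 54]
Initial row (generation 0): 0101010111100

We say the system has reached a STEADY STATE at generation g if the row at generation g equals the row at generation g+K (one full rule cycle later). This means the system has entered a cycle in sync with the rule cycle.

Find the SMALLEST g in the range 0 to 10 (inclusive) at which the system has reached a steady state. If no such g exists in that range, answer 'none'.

Answer: none

Derivation:
Gen 0: 0101010111100
Gen 1 (rule 218): 1000000111110
Gen 2 (rule 102): 1000001000010
Gen 3 (rule 54): 1100011100111
Gen 4 (rule 218): 1110111111111
Gen 5 (rule 102): 0011000000001
Gen 6 (rule 54): 0100100000011
Gen 7 (rule 218): 1011010000111
Gen 8 (rule 102): 1101110001001
Gen 9 (rule 54): 0010001011111
Gen 10 (rule 218): 0101010011111
Gen 11 (rule 102): 1111110100001
Gen 12 (rule 54): 0000001110011
Gen 13 (rule 218): 0000011111111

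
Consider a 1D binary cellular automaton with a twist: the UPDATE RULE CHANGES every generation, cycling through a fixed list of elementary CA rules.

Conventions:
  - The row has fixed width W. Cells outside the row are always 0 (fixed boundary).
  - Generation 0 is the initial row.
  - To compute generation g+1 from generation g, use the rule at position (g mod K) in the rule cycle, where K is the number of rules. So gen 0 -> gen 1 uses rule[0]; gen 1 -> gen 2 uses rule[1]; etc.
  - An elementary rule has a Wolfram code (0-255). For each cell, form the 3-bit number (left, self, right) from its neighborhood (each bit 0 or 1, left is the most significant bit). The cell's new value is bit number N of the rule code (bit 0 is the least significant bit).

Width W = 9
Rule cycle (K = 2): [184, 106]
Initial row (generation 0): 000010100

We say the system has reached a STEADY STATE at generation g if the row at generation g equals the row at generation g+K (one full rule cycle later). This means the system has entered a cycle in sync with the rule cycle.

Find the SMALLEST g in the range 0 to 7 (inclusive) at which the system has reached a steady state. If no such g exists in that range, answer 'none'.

Answer: 0

Derivation:
Gen 0: 000010100
Gen 1 (rule 184): 000001010
Gen 2 (rule 106): 000010100
Gen 3 (rule 184): 000001010
Gen 4 (rule 106): 000010100
Gen 5 (rule 184): 000001010
Gen 6 (rule 106): 000010100
Gen 7 (rule 184): 000001010
Gen 8 (rule 106): 000010100
Gen 9 (rule 184): 000001010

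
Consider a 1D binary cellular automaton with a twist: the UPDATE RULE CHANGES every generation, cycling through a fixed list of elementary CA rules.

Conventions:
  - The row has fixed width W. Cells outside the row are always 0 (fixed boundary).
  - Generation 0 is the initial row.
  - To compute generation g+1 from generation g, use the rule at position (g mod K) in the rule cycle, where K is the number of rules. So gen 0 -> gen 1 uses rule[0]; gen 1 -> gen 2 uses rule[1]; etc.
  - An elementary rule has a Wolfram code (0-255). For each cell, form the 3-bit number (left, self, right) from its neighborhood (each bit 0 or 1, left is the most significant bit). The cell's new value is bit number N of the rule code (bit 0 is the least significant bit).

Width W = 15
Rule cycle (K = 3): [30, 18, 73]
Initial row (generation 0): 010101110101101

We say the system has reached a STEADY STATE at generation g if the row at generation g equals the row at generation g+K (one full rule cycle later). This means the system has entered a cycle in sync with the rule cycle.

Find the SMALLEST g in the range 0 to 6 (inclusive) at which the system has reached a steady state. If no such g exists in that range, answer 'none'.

Gen 0: 010101110101101
Gen 1 (rule 30): 110101000101001
Gen 2 (rule 18): 000000101000110
Gen 3 (rule 73): 111110000010110
Gen 4 (rule 30): 100001000110101
Gen 5 (rule 18): 010010101000000
Gen 6 (rule 73): 000000000011111
Gen 7 (rule 30): 000000000110000
Gen 8 (rule 18): 000000001001000
Gen 9 (rule 73): 111111100000011

Answer: none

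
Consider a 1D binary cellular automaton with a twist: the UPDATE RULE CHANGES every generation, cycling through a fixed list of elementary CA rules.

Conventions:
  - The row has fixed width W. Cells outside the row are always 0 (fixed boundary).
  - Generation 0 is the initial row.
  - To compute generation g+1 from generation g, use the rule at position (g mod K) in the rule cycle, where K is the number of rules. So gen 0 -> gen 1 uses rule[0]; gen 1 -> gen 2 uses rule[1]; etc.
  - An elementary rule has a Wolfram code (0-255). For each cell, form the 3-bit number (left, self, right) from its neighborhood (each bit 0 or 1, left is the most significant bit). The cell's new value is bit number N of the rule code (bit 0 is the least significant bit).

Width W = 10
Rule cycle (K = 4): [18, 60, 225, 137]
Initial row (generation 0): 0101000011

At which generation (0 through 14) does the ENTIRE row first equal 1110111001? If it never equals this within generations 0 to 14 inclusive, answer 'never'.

Answer: never

Derivation:
Gen 0: 0101000011
Gen 1 (rule 18): 1000100100
Gen 2 (rule 60): 1100110110
Gen 3 (rule 225): 0100011010
Gen 4 (rule 137): 0001010000
Gen 5 (rule 18): 0010001000
Gen 6 (rule 60): 0011001100
Gen 7 (rule 225): 1001000101
Gen 8 (rule 137): 0000010000
Gen 9 (rule 18): 0000101000
Gen 10 (rule 60): 0000111100
Gen 11 (rule 225): 1110011101
Gen 12 (rule 137): 1100011000
Gen 13 (rule 18): 0010100100
Gen 14 (rule 60): 0011110110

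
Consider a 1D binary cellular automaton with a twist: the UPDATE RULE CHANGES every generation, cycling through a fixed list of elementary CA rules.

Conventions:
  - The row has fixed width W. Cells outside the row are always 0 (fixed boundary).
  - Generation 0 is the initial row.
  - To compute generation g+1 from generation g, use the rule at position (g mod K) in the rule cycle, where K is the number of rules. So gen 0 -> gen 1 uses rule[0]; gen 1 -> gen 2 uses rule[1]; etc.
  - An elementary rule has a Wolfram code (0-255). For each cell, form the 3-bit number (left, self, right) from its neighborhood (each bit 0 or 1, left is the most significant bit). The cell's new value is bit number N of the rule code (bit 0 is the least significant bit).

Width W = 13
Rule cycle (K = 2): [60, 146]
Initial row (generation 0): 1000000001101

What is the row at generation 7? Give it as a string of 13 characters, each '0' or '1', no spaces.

Gen 0: 1000000001101
Gen 1 (rule 60): 1100000001011
Gen 2 (rule 146): 0010000010000
Gen 3 (rule 60): 0011000011000
Gen 4 (rule 146): 0100100100100
Gen 5 (rule 60): 0110110110110
Gen 6 (rule 146): 1000000000001
Gen 7 (rule 60): 1100000000001

Answer: 1100000000001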